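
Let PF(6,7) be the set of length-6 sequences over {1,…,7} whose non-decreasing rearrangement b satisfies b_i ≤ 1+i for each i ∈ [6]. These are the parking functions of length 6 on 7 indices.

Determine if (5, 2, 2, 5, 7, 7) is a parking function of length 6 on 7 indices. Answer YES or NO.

NO

Sorted: b = (2, 2, 5, 5, 7, 7).
  b_1=2 ≤ 2
  b_2=2 ≤ 3
  b_3=5 > 4
  fails at i=3 ⇒ NO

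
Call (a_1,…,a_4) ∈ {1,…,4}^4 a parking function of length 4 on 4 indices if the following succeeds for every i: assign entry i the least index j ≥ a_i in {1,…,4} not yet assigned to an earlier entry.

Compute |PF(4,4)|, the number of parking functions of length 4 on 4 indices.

Count = 1·5^3 = 1 · 125 = 125 [KW]
E.g. (1,2,1,4) → sorted (1,1,2,4): b_i ≤ i ∀i, a PF.

125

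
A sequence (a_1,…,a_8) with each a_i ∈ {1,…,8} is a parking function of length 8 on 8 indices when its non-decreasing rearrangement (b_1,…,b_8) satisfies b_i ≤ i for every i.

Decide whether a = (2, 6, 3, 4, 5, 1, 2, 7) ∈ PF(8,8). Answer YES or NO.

YES

Order a: b = (1, 2, 2, 3, 4, 5, 6, 7).
  b_1=1 ≤ 1
  b_2=2 ≤ 2
  b_3=2 ≤ 3
  b_4=3 ≤ 4
  b_5=4 ≤ 5
  b_6=5 ≤ 6
  b_7=6 ≤ 7
  b_8=7 ≤ 8
All bounds hold ⇒ YES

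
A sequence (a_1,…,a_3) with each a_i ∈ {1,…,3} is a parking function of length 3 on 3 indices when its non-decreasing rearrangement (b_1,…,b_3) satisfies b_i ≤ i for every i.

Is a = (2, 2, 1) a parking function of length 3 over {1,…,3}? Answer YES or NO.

YES

Order a: b = (1, 2, 2).
  b_1=1 ≤ 1
  b_2=2 ≤ 2
  b_3=2 ≤ 3
All bounds hold ⇒ YES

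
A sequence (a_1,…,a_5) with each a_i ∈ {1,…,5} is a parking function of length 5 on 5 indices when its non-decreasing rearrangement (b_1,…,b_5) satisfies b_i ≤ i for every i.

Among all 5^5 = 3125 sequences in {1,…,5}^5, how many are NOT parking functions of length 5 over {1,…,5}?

|PF(5,5)| = (5−5+1)·(5+1)^(5−1) = 1×1296 = 1296 [KW]
Example (1,5,2,5,2) → sorted (1,2,2,5,5): b_4=5>4, not a PF.
So 3125 − 1296 = 1829 fail.

1829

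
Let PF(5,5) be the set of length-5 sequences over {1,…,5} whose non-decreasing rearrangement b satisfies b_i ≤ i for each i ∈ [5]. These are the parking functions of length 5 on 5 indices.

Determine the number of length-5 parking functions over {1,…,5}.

1296

#PF = (5−5+1)·(5+1)^(5−1) = 1×1296 = 1296 (Pollak)
Check (2,1,5,3,2) → sorted (1,2,2,3,5): b_i ≤ i ∀i, a PF.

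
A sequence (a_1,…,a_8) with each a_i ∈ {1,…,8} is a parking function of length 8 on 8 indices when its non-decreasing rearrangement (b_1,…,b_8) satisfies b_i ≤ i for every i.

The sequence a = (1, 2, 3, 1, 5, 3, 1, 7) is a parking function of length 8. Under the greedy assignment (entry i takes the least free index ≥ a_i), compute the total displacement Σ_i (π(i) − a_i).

Σπ = 8·9/2 = 36 (π permutes [8]); Σa = 1+2+3+1+5+3+1+7 = 23; disp = 36−23 = 13.

13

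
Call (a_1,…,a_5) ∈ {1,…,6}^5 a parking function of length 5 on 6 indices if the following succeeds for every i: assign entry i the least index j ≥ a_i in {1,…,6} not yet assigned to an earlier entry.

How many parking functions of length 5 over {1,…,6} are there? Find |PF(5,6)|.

4802

|PF| = (6−5+1)·(6+1)^(5−1) = 2 · 2401 = 4802 [KW]
Check (6,4,3,4,2) → sorted (2,3,4,4,6): b_i ≤ 1+i ∀i, a PF.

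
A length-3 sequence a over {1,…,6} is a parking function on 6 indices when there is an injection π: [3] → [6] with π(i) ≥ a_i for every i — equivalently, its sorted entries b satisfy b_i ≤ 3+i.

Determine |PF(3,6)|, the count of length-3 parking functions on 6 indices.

196

|PF| = (6+1−3)·(6+1)^{3−1} = 4·49 = 196 [KW]
Check (6,1,2) → sorted (1,2,6): b_i ≤ 3+i ∀i, a PF.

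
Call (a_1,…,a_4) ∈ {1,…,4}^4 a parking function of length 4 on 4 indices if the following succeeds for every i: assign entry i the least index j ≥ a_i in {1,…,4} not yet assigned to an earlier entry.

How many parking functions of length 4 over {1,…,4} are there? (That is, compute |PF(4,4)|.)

125

|PF(4,4)| = (4+1−4)·(4+1)^{4−1} = 1 · 125 = 125 [KW]
Example (3,2,1,1) → sorted (1,1,2,3): b_i ≤ i ∀i, a PF.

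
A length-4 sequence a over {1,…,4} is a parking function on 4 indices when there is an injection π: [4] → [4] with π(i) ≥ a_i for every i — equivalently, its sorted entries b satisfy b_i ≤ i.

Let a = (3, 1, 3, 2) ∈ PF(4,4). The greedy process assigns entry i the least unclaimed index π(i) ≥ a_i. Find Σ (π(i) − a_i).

Σπ = 4·5/2 = 10 (π permutes [4]); Σa = 3+1+3+2 = 9; disp = 10−9 = 1.

1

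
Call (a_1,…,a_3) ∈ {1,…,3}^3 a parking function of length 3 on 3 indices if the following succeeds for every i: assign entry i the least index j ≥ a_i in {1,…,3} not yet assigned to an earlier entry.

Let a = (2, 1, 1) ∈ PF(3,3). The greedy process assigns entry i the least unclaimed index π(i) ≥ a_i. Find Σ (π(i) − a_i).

Σπ = 6 ({1..3} each once); Σa = 2+1+1 = 4; disp = 6−4 = 2.

2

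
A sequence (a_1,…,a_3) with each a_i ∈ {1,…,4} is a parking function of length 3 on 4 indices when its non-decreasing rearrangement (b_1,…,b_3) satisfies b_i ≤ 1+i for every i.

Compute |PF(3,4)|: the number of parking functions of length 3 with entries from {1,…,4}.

|PF| = (4−3+1)·(4+1)^(3−1) = 2×25 = 50 [KW]
E.g. (3,1,2) → sorted (1,2,3): b_i ≤ 1+i ∀i, a PF.

50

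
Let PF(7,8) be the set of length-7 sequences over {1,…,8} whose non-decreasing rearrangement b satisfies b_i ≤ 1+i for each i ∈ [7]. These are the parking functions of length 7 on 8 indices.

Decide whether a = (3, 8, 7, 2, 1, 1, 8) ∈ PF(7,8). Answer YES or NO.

Rearranged: b = (1, 1, 2, 3, 7, 8, 8).
  b_1=1 ≤ 2
  b_2=1 ≤ 3
  b_3=2 ≤ 4
  b_4=3 ≤ 5
  b_5=7 > 6
  fails at i=5 ⇒ NO

NO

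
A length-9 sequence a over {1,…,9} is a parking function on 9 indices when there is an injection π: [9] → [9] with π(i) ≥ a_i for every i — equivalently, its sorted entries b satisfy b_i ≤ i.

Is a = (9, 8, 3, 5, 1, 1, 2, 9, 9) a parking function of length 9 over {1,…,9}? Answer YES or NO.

NO

Sorted: b = (1, 1, 2, 3, 5, 8, 9, 9, 9).
  b_1=1 ≤ 1
  b_2=1 ≤ 2
  b_3=2 ≤ 3
  b_4=3 ≤ 4
  b_5=5 ≤ 5
  b_6=8 > 6
  fails at i=6 ⇒ NO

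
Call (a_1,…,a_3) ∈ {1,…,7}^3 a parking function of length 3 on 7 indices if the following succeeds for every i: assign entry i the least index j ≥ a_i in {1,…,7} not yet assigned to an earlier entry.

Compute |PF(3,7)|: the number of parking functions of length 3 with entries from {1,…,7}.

Count = (8−3)·8^(3−1) = 5×64 = 320 [KW]
E.g. (4,6,5) → sorted (4,5,6): b_i ≤ 4+i ∀i, a PF.

320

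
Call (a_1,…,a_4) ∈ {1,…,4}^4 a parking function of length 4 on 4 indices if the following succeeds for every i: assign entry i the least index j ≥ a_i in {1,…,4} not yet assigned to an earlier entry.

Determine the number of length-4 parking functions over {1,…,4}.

125

Count = (4−4+1)·(4+1)^(4−1) = 1×125 = 125 (Pollak)
Example (4,3,2,1) → sorted (1,2,3,4): b_i ≤ i ∀i, a PF.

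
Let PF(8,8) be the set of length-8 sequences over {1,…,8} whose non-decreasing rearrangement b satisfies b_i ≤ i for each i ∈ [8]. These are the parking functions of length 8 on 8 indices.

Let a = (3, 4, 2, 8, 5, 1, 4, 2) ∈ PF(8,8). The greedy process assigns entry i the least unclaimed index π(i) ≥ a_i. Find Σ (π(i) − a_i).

Σπ(i) = 1+…+8 = 36; Σa = 3+4+2+8+5+1+4+2 = 29; disp = 36−29 = 7.

7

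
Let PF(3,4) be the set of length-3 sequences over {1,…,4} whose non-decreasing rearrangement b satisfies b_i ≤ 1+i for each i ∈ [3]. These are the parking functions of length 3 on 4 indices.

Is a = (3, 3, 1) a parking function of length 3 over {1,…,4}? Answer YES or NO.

YES

Rearranged: b = (1, 3, 3).
  b_1=1 ≤ 2
  b_2=3 ≤ 3
  b_3=3 ≤ 4
All bounds hold ⇒ YES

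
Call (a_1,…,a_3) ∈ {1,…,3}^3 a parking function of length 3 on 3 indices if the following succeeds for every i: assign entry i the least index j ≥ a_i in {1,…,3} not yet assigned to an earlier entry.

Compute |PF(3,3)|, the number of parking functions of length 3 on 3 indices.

16

|PF| = 1·4^2 = 1·16 = 16 (Pollak)
One tuple (2,2,1) → sorted (1,2,2): b_i ≤ i ∀i, a PF.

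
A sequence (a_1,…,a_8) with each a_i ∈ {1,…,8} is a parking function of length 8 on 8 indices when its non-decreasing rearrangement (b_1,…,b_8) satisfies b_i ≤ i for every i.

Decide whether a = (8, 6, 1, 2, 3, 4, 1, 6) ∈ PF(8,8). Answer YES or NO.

Rearranged: b = (1, 1, 2, 3, 4, 6, 6, 8).
  b_1=1 ≤ 1
  b_2=1 ≤ 2
  b_3=2 ≤ 3
  b_4=3 ≤ 4
  b_5=4 ≤ 5
  b_6=6 ≤ 6
  b_7=6 ≤ 7
  b_8=8 ≤ 8
All bounds hold ⇒ YES

YES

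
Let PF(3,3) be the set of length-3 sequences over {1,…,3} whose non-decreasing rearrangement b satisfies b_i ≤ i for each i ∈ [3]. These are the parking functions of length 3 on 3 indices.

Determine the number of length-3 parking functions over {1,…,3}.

#PF = (3−3+1)·(3+1)^(3−1) = 1×16 = 16 [KW]
Example (2,1,1) → sorted (1,1,2): b_i ≤ i ∀i, a PF.

16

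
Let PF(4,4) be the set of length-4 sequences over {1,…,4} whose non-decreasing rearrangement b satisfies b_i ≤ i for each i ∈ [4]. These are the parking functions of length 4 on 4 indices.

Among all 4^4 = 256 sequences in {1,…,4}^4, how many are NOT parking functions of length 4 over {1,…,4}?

131

|PF| = 1·5^3 = 1×125 = 125
E.g. (3,4,4,4) → sorted (3,4,4,4): b_1=3>1, not a PF.
4^4 − 125 = 256 − 125 = 131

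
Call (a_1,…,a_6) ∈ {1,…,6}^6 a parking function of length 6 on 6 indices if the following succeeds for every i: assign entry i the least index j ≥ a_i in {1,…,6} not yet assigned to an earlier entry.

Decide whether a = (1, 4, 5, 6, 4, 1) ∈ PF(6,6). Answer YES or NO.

NO

Order a: b = (1, 1, 4, 4, 5, 6).
  b_1=1 ≤ 1
  b_2=1 ≤ 2
  b_3=4 > 3
  fails at i=3 ⇒ NO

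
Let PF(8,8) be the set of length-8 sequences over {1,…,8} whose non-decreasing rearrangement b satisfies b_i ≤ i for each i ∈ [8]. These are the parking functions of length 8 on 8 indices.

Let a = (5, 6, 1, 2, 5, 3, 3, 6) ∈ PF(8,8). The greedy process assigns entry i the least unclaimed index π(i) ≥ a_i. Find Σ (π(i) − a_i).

Σπ(i) = 1+…+8 = 36; Σa = 5+6+1+2+5+3+3+6 = 31; disp = 36−31 = 5.

5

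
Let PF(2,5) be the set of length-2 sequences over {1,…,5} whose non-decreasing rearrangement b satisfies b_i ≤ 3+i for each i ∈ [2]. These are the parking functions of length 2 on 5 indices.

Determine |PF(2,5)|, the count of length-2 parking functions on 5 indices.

|PF| = (6−2)·6^(2−1) = 4 · 6 = 24 (Pollak)
One tuple (3,3) → sorted (3,3): b_i ≤ 3+i ∀i, a PF.

24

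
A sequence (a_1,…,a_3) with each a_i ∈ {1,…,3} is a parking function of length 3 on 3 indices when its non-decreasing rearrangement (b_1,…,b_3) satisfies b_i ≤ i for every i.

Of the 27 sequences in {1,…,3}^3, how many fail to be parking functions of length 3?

|PF| = (3+1−3)·(3+1)^{3−1} = 1·16 = 16
E.g. (3,2,2) → sorted (2,2,3): b_1=2>1, not a PF.
So 27 − 16 = 11 fail.

11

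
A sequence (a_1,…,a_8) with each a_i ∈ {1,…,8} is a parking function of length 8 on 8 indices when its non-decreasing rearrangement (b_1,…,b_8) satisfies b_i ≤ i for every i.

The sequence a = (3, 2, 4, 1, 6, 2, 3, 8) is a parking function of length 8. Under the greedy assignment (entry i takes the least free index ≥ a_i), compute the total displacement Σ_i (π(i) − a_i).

Σπ = 8·9/2 = 36 (π permutes [8]); Σa = 3+2+4+1+6+2+3+8 = 29; disp = 36−29 = 7.

7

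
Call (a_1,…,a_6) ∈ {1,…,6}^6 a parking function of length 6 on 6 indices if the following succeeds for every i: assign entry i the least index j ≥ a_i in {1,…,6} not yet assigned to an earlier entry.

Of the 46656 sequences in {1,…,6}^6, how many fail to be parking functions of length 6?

Count = (6+1−6)·(6+1)^{6−1} = 1×16807 = 16807
Check (4,6,4,1,6,6) → sorted (1,4,4,6,6,6): b_2=4>2, not a PF.
6^6 − 16807 = 46656 − 16807 = 29849

29849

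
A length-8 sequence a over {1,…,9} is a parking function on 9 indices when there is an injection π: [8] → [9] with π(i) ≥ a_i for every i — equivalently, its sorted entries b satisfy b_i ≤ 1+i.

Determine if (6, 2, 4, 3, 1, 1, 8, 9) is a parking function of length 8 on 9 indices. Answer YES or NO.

Rearranged: b = (1, 1, 2, 3, 4, 6, 8, 9).
  b_1=1 ≤ 2
  b_2=1 ≤ 3
  b_3=2 ≤ 4
  b_4=3 ≤ 5
  b_5=4 ≤ 6
  b_6=6 ≤ 7
  b_7=8 ≤ 8
  b_8=9 ≤ 9
All bounds hold ⇒ YES

YES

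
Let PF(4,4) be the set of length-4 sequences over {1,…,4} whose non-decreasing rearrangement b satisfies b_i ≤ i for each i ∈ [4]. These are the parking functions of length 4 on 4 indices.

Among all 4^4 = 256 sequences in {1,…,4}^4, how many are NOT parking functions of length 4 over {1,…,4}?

#PF = (5−4)·5^(4−1) = 1·125 = 125 (Pollak)
One tuple (4,4,2,3) → sorted (2,3,4,4): b_1=2>1, not a PF.
So 256 − 125 = 131 fail.

131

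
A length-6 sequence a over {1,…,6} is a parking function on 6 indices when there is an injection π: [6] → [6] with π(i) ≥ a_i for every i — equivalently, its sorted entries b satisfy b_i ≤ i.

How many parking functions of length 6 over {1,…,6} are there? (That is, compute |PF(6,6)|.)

|PF(6,6)| = (7−6)·7^(6−1) = 1 · 16807 = 16807 [KW]
Check (6,4,1,3,2,2) → sorted (1,2,2,3,4,6): b_i ≤ i ∀i, a PF.

16807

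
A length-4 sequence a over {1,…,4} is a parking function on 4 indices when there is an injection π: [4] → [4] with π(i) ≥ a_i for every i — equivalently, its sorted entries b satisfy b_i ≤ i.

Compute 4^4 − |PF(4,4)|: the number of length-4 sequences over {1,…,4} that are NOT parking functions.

Count = (4+1−4)·(4+1)^{4−1} = 1 · 125 = 125
One tuple (4,1,4,4) → sorted (1,4,4,4): b_2=4>2, not a PF.
So 256 − 125 = 131 fail.

131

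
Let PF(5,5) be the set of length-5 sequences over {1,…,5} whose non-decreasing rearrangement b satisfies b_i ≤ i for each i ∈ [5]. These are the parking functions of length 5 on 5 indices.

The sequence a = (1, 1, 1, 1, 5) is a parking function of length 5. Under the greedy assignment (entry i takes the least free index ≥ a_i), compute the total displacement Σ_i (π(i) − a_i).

6

Σπ = 5·6/2 = 15 (π permutes [5]); Σa = 1+1+1+1+5 = 9; disp = 15−9 = 6.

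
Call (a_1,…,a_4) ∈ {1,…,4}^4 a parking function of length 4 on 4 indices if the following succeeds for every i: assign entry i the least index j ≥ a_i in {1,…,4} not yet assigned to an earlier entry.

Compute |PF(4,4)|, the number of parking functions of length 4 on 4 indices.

125

#PF = (4−4+1)·(4+1)^(4−1) = 1 · 125 = 125 (Pollak)
Check (1,1,1,1) → sorted (1,1,1,1): b_i ≤ i ∀i, a PF.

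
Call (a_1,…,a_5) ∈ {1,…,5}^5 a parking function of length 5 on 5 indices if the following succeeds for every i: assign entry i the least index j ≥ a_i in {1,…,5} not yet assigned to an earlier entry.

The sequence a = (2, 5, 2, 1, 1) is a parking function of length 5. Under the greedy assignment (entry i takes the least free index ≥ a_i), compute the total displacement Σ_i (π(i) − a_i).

Σπ(i) = 1+…+5 = 15; Σa = 2+5+2+1+1 = 11; disp = 15−11 = 4.

4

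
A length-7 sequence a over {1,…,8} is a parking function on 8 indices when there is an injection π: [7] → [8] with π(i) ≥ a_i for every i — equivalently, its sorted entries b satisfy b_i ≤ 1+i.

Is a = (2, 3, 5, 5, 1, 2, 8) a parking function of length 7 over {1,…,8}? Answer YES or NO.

Order a: b = (1, 2, 2, 3, 5, 5, 8).
  b_1=1 ≤ 2
  b_2=2 ≤ 3
  b_3=2 ≤ 4
  b_4=3 ≤ 5
  b_5=5 ≤ 6
  b_6=5 ≤ 7
  b_7=8 ≤ 8
All bounds hold ⇒ YES

YES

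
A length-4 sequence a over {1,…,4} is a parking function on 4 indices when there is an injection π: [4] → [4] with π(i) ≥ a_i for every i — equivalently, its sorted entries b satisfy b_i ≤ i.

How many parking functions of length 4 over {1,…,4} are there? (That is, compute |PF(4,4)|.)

|PF(4,4)| = 1·5^3 = 1 · 125 = 125 (Konheim–Weiss)
E.g. (4,1,1,2) → sorted (1,1,2,4): b_i ≤ i ∀i, a PF.

125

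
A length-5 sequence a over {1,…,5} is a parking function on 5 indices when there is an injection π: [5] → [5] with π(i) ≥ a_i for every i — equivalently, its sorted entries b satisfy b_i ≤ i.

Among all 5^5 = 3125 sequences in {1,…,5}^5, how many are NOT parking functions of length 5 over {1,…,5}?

1829

|PF| = (5−5+1)·(5+1)^(5−1) = 1 · 1296 = 1296 (Konheim–Weiss)
Example (5,3,5,5,3) → sorted (3,3,5,5,5): b_1=3>1, not a PF.
Total 3125; non-PF = 3125−1296 = 1829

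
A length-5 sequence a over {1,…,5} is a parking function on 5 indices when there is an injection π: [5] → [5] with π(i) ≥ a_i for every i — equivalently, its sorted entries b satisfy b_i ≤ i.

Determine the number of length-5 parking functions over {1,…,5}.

#PF = (6−5)·6^(5−1) = 1·1296 = 1296 (Pollak)
One tuple (4,2,1,2,4) → sorted (1,2,2,4,4): b_i ≤ i ∀i, a PF.

1296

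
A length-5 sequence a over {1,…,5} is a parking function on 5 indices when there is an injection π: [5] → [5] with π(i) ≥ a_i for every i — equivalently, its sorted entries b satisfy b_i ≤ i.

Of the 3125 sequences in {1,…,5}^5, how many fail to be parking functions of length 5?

|PF| = (5+1−5)·(5+1)^{5−1} = 1 · 1296 = 1296 (Pollak)
Example (5,5,2,5,4) → sorted (2,4,5,5,5): b_1=2>1, not a PF.
5^5 − 1296 = 3125 − 1296 = 1829

1829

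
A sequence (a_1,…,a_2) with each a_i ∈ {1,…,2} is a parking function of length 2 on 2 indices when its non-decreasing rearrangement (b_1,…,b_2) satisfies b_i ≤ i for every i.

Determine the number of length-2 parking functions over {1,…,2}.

3

#PF = (2−2+1)·(2+1)^(2−1) = 1×3 = 3
One tuple (1,2) → sorted (1,2): b_i ≤ i ∀i, a PF.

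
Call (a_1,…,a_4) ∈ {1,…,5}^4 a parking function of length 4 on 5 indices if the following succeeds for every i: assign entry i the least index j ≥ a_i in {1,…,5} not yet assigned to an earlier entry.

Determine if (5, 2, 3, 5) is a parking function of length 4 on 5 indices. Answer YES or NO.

NO

Order a: b = (2, 3, 5, 5).
  b_1=2 ≤ 2
  b_2=3 ≤ 3
  b_3=5 > 4
  fails at i=3 ⇒ NO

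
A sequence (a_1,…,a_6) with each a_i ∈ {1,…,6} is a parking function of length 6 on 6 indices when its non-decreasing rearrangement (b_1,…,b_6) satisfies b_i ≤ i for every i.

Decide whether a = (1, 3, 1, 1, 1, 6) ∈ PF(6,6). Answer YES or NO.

YES

Rearranged: b = (1, 1, 1, 1, 3, 6).
  b_1=1 ≤ 1
  b_2=1 ≤ 2
  b_3=1 ≤ 3
  b_4=1 ≤ 4
  b_5=3 ≤ 5
  b_6=6 ≤ 6
All bounds hold ⇒ YES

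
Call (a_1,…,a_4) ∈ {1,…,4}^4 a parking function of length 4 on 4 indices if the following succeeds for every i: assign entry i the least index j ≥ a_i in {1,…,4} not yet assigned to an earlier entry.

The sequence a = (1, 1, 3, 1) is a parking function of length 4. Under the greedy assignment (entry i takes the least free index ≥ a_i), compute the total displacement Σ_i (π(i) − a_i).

Σπ = 4·5/2 = 10 (π permutes [4]); Σa = 1+1+3+1 = 6; disp = 10−6 = 4.

4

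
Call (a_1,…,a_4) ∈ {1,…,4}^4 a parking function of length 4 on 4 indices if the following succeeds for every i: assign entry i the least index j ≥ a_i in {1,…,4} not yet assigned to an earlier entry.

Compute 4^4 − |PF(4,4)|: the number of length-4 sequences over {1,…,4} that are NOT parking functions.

|PF| = (4+1−4)·(4+1)^{4−1} = 1 · 125 = 125
E.g. (3,4,2,4) → sorted (2,3,4,4): b_1=2>1, not a PF.
So 256 − 125 = 131 fail.

131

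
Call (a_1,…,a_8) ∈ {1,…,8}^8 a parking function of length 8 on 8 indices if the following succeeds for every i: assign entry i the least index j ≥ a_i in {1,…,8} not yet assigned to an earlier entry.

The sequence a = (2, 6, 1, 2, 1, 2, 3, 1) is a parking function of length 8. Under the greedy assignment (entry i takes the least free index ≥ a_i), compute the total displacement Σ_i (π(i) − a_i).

Σπ(i) = 1+…+8 = 36; Σa = 2+6+1+2+1+2+3+1 = 18; disp = 36−18 = 18.

18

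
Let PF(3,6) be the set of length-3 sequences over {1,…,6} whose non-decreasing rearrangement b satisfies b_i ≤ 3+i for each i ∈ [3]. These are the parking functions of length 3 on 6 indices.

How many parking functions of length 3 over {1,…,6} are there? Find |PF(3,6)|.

Count = (6+1−3)·(6+1)^{3−1} = 4·49 = 196
Check (4,1,5) → sorted (1,4,5): b_i ≤ 3+i ∀i, a PF.

196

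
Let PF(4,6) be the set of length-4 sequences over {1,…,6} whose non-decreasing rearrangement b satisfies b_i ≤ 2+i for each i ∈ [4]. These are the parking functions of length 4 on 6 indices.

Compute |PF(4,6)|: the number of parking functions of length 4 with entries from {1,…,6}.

|PF| = (7−4)·7^(4−1) = 3×343 = 1029
Example (3,3,4,6) → sorted (3,3,4,6): b_i ≤ 2+i ∀i, a PF.

1029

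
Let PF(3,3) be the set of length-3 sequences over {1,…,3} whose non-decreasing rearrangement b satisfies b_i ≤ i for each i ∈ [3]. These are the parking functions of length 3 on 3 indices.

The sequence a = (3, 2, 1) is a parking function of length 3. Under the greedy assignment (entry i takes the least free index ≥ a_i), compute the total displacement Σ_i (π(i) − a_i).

0

Σπ(i) = 1+…+3 = 6; Σa = 3+2+1 = 6; disp = 6−6 = 0.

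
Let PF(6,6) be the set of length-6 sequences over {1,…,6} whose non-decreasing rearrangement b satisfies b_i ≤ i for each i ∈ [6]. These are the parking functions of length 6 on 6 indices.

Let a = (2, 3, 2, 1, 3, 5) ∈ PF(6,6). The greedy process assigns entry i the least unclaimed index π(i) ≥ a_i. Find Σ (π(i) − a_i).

5

Σπ = 6·7/2 = 21 (π permutes [6]); Σa = 2+3+2+1+3+5 = 16; disp = 21−16 = 5.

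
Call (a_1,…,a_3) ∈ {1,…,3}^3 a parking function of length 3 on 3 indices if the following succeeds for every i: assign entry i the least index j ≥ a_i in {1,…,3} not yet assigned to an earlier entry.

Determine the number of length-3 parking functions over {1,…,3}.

#PF = 1·4^2 = 1×16 = 16 [KW]
Check (1,3,1) → sorted (1,1,3): b_i ≤ i ∀i, a PF.

16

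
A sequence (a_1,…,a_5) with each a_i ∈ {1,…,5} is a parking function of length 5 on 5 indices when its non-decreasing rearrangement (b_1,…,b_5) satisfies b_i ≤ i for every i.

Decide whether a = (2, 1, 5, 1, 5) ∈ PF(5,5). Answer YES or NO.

Sorted: b = (1, 1, 2, 5, 5).
  b_1=1 ≤ 1
  b_2=1 ≤ 2
  b_3=2 ≤ 3
  b_4=5 > 4
  fails at i=4 ⇒ NO

NO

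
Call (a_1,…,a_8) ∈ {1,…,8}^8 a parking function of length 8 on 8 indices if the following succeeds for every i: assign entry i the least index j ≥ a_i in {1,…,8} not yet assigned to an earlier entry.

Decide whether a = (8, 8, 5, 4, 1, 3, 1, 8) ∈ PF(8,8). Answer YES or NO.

Order a: b = (1, 1, 3, 4, 5, 8, 8, 8).
  b_1=1 ≤ 1
  b_2=1 ≤ 2
  b_3=3 ≤ 3
  b_4=4 ≤ 4
  b_5=5 ≤ 5
  b_6=8 > 6
  fails at i=6 ⇒ NO

NO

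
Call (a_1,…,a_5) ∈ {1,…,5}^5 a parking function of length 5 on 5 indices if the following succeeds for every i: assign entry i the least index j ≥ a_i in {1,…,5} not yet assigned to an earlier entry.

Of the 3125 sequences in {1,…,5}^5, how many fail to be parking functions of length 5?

|PF| = (5−5+1)·(5+1)^(5−1) = 1·1296 = 1296 (Pollak)
One tuple (4,5,5,5,4) → sorted (4,4,5,5,5): b_1=4>1, not a PF.
5^5 − 1296 = 3125 − 1296 = 1829

1829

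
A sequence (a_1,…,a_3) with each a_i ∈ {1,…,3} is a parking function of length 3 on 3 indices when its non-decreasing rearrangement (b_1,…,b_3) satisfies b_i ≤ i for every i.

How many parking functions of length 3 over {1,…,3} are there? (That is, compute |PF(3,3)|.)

16

|PF| = (3+1−3)·(3+1)^{3−1} = 1·16 = 16 (Pollak)
Example (3,1,1) → sorted (1,1,3): b_i ≤ i ∀i, a PF.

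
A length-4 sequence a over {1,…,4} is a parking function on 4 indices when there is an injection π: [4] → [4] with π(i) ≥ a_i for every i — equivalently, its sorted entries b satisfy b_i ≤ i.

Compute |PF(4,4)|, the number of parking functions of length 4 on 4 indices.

|PF(4,4)| = (4+1−4)·(4+1)^{4−1} = 1×125 = 125
Check (3,2,2,1) → sorted (1,2,2,3): b_i ≤ i ∀i, a PF.

125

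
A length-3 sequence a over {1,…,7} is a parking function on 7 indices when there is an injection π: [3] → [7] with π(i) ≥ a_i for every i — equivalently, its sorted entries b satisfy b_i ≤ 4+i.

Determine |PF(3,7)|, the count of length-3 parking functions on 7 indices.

320

Count = (7−3+1)·(7+1)^(3−1) = 5×64 = 320 [KW]
One tuple (3,1,4) → sorted (1,3,4): b_i ≤ 4+i ∀i, a PF.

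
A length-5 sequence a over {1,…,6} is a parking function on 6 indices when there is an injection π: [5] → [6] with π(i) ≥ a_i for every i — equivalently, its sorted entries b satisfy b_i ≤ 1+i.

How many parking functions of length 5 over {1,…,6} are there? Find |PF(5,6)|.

4802

|PF| = (6+1−5)·(6+1)^{5−1} = 2×2401 = 4802
E.g. (3,4,6,3,1) → sorted (1,3,3,4,6): b_i ≤ 1+i ∀i, a PF.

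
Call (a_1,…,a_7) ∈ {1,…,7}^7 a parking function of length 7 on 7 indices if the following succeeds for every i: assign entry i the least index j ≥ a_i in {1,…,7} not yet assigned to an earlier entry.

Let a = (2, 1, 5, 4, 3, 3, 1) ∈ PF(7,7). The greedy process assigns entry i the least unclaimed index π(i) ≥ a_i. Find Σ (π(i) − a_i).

9

Σπ = 7·8/2 = 28 (π permutes [7]); Σa = 2+1+5+4+3+3+1 = 19; disp = 28−19 = 9.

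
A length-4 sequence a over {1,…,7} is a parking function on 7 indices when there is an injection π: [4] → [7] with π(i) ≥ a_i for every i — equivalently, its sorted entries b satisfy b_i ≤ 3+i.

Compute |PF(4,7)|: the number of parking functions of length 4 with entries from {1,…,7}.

2048

|PF| = (8−4)·8^(4−1) = 4 · 512 = 2048 (Pollak)
E.g. (1,5,4,3) → sorted (1,3,4,5): b_i ≤ 3+i ∀i, a PF.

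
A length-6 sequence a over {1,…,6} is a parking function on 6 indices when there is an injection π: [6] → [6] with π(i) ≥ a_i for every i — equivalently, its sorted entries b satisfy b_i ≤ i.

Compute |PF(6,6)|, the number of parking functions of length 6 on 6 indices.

Count = 1·7^5 = 1×16807 = 16807 (Konheim–Weiss)
Check (3,3,5,4,2,1) → sorted (1,2,3,3,4,5): b_i ≤ i ∀i, a PF.

16807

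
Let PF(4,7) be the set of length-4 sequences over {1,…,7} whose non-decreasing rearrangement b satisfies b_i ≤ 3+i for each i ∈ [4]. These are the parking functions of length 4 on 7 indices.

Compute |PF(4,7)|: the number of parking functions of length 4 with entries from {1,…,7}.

|PF(4,7)| = 4·8^3 = 4·512 = 2048 (Pollak)
Example (3,5,1,2) → sorted (1,2,3,5): b_i ≤ 3+i ∀i, a PF.

2048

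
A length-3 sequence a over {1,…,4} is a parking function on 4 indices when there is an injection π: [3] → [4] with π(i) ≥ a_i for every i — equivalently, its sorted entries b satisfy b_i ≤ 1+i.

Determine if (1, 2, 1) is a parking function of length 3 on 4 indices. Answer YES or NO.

Rearranged: b = (1, 1, 2).
  b_1=1 ≤ 2
  b_2=1 ≤ 3
  b_3=2 ≤ 4
All bounds hold ⇒ YES

YES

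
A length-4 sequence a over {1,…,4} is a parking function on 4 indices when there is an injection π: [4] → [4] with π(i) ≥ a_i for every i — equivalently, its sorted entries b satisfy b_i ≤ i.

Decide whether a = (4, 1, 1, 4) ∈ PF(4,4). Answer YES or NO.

Sorted: b = (1, 1, 4, 4).
  b_1=1 ≤ 1
  b_2=1 ≤ 2
  b_3=4 > 3
  fails at i=3 ⇒ NO

NO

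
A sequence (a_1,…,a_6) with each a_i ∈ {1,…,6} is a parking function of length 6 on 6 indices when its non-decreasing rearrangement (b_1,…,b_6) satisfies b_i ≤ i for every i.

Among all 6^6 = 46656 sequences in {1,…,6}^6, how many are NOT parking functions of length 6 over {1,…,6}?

|PF| = 1·7^5 = 1×16807 = 16807
Example (4,2,3,4,6,4) → sorted (2,3,4,4,4,6): b_1=2>1, not a PF.
Total 46656; non-PF = 46656−16807 = 29849

29849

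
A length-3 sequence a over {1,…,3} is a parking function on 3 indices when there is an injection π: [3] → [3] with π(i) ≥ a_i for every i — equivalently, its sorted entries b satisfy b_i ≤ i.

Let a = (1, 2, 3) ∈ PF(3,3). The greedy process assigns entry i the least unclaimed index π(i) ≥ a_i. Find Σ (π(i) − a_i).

Σπ = 3·4/2 = 6 (π permutes [3]); Σa = 1+2+3 = 6; disp = 6−6 = 0.

0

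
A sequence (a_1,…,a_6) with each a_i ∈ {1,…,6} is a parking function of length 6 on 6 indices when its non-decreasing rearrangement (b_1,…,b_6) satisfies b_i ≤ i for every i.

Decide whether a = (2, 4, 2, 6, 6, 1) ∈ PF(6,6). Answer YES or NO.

Rearranged: b = (1, 2, 2, 4, 6, 6).
  b_1=1 ≤ 1
  b_2=2 ≤ 2
  b_3=2 ≤ 3
  b_4=4 ≤ 4
  b_5=6 > 5
  fails at i=5 ⇒ NO

NO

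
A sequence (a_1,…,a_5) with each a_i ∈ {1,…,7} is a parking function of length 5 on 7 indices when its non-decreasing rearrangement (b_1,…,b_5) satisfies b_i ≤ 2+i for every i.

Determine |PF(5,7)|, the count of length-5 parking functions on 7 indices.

|PF(5,7)| = (7+1−5)·(7+1)^{5−1} = 3×4096 = 12288 (Pollak)
Check (2,5,5,3,2) → sorted (2,2,3,5,5): b_i ≤ 2+i ∀i, a PF.

12288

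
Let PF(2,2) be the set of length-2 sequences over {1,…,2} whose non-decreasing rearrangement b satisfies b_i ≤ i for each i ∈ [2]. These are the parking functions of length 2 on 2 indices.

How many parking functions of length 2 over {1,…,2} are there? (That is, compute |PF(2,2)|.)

|PF(2,2)| = (2+1−2)·(2+1)^{2−1} = 1 · 3 = 3 (Konheim–Weiss)
One tuple (2,1) → sorted (1,2): b_i ≤ i ∀i, a PF.

3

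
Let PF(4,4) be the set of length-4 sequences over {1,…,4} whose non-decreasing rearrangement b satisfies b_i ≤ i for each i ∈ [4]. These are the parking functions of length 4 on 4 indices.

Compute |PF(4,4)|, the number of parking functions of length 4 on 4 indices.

125

Count = 1·5^3 = 1 · 125 = 125 [KW]
Example (4,1,1,1) → sorted (1,1,1,4): b_i ≤ i ∀i, a PF.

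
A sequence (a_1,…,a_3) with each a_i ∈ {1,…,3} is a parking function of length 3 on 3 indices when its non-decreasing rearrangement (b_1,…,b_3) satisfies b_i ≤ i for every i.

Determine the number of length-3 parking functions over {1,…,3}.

16

|PF| = (3+1−3)·(3+1)^{3−1} = 1 · 16 = 16 (Konheim–Weiss)
E.g. (1,1,2) → sorted (1,1,2): b_i ≤ i ∀i, a PF.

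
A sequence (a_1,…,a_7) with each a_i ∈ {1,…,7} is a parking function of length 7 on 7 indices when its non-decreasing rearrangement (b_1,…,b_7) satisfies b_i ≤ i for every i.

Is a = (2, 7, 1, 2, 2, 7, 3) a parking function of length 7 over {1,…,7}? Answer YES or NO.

Order a: b = (1, 2, 2, 2, 3, 7, 7).
  b_1=1 ≤ 1
  b_2=2 ≤ 2
  b_3=2 ≤ 3
  b_4=2 ≤ 4
  b_5=3 ≤ 5
  b_6=7 > 6
  fails at i=6 ⇒ NO

NO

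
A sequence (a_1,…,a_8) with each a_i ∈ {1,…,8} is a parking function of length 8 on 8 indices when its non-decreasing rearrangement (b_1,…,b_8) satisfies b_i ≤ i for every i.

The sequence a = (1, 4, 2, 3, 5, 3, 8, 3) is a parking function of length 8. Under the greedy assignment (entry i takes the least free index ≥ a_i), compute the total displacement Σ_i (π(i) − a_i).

7

Σπ(i) = 1+…+8 = 36; Σa = 1+4+2+3+5+3+8+3 = 29; disp = 36−29 = 7.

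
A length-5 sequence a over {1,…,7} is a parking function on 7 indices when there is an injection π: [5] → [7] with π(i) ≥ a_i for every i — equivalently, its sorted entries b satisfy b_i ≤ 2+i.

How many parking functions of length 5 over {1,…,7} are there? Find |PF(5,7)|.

12288

#PF = (7−5+1)·(7+1)^(5−1) = 3 · 4096 = 12288 [KW]
Example (1,5,3,3,1) → sorted (1,1,3,3,5): b_i ≤ 2+i ∀i, a PF.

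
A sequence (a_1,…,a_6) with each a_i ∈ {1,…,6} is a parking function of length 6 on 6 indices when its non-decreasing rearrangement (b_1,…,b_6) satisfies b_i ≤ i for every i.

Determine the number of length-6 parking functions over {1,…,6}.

#PF = 1·7^5 = 1×16807 = 16807 [KW]
One tuple (3,2,1,1,5,4) → sorted (1,1,2,3,4,5): b_i ≤ i ∀i, a PF.

16807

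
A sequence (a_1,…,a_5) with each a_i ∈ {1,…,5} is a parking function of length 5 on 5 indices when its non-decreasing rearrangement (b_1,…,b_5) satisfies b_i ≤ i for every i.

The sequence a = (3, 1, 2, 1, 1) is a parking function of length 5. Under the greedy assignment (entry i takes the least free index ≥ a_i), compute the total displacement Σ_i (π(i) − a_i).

7

Σπ = 5·6/2 = 15 (π permutes [5]); Σa = 3+1+2+1+1 = 8; disp = 15−8 = 7.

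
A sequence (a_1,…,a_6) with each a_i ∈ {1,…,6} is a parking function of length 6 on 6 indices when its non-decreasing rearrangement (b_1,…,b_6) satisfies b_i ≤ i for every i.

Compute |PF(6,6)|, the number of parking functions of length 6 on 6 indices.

16807

|PF| = 1·7^5 = 1·16807 = 16807 [KW]
Check (1,1,6,5,2,3) → sorted (1,1,2,3,5,6): b_i ≤ i ∀i, a PF.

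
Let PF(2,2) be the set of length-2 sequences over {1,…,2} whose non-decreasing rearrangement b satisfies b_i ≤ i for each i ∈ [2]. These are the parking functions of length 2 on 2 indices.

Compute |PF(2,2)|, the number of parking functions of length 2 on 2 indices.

Count = (3−2)·3^(2−1) = 1 · 3 = 3
One tuple (1,1) → sorted (1,1): b_i ≤ i ∀i, a PF.

3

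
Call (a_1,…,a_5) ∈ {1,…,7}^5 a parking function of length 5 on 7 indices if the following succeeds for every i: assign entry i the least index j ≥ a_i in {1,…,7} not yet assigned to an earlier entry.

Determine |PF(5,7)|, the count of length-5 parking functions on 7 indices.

12288

|PF| = (7−5+1)·(7+1)^(5−1) = 3 · 4096 = 12288 (Pollak)
Example (2,3,1,5,7) → sorted (1,2,3,5,7): b_i ≤ 2+i ∀i, a PF.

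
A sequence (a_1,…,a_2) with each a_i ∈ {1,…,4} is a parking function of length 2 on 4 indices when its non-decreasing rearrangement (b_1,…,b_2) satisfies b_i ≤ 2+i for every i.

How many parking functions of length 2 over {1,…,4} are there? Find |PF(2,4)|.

Count = (5−2)·5^(2−1) = 3·5 = 15 (Konheim–Weiss)
E.g. (4,1) → sorted (1,4): b_i ≤ 2+i ∀i, a PF.

15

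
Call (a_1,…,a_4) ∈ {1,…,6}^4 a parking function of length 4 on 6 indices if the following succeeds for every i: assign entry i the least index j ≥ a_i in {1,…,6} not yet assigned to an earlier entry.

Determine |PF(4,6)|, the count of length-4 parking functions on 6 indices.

1029

Count = (6−4+1)·(6+1)^(4−1) = 3×343 = 1029 (Pollak)
Example (4,3,4,5) → sorted (3,4,4,5): b_i ≤ 2+i ∀i, a PF.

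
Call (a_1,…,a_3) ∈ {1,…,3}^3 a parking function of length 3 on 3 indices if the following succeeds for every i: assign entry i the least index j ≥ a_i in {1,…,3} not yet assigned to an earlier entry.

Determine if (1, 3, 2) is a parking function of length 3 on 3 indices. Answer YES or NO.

YES

Sorted: b = (1, 2, 3).
  b_1=1 ≤ 1
  b_2=2 ≤ 2
  b_3=3 ≤ 3
All bounds hold ⇒ YES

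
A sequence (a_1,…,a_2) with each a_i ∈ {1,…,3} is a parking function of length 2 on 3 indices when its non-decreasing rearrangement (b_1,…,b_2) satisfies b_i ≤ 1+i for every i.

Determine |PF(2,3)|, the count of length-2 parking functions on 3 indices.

|PF(2,3)| = (3−2+1)·(3+1)^(2−1) = 2·4 = 8
Example (2,2) → sorted (2,2): b_i ≤ 1+i ∀i, a PF.

8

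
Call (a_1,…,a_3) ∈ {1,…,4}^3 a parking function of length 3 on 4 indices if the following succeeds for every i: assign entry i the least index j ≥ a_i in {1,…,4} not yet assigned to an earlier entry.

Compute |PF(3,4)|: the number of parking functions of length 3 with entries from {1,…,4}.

50

|PF(3,4)| = (4−3+1)·(4+1)^(3−1) = 2 · 25 = 50
Check (1,1,1) → sorted (1,1,1): b_i ≤ 1+i ∀i, a PF.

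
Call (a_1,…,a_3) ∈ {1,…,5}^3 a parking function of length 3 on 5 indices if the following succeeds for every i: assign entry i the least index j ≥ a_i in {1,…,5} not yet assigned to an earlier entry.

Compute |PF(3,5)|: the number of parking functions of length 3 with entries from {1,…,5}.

108

#PF = (5+1−3)·(5+1)^{3−1} = 3×36 = 108 (Pollak)
E.g. (4,3,3) → sorted (3,3,4): b_i ≤ 2+i ∀i, a PF.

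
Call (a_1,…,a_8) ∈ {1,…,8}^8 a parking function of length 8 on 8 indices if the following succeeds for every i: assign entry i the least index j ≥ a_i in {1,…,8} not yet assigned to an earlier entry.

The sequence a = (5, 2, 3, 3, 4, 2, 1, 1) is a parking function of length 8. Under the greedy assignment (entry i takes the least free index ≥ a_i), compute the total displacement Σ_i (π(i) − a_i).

Σπ(i) = 1+…+8 = 36; Σa = 5+2+3+3+4+2+1+1 = 21; disp = 36−21 = 15.

15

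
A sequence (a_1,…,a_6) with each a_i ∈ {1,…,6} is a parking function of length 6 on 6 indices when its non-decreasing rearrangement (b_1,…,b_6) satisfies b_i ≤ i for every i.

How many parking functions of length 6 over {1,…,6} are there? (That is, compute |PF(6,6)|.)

Count = (6−6+1)·(6+1)^(6−1) = 1·16807 = 16807 (Konheim–Weiss)
Check (2,2,3,1,5,4) → sorted (1,2,2,3,4,5): b_i ≤ i ∀i, a PF.

16807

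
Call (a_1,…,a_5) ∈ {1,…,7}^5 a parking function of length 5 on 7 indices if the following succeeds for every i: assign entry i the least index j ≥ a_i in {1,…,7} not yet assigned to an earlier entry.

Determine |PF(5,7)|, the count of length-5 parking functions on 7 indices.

12288

#PF = (7−5+1)·(7+1)^(5−1) = 3 · 4096 = 12288
One tuple (1,1,4,5,2) → sorted (1,1,2,4,5): b_i ≤ 2+i ∀i, a PF.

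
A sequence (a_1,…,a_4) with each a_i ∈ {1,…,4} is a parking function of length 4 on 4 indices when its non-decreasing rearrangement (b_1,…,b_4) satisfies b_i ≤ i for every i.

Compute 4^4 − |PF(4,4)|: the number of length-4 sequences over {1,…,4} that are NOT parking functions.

131

|PF(4,4)| = (5−4)·5^(4−1) = 1 · 125 = 125 (Konheim–Weiss)
One tuple (2,4,4,3) → sorted (2,3,4,4): b_1=2>1, not a PF.
Total 256; non-PF = 256−125 = 131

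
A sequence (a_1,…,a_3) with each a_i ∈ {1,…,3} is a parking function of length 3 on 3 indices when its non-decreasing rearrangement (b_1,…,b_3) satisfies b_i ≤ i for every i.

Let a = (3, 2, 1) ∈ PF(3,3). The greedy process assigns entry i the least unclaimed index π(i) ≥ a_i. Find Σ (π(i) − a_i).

Σπ = 6 ({1..3} each once); Σa = 3+2+1 = 6; disp = 6−6 = 0.

0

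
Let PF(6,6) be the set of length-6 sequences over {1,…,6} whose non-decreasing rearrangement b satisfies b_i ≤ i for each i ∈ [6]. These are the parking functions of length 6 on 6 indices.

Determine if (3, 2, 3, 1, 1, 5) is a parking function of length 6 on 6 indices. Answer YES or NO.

YES

Sorted: b = (1, 1, 2, 3, 3, 5).
  b_1=1 ≤ 1
  b_2=1 ≤ 2
  b_3=2 ≤ 3
  b_4=3 ≤ 4
  b_5=3 ≤ 5
  b_6=5 ≤ 6
All bounds hold ⇒ YES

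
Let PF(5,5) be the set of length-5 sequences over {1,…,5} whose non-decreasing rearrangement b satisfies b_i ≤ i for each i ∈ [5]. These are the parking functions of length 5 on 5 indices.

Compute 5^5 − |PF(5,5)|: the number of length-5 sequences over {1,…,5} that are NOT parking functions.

1829

|PF(5,5)| = (5−5+1)·(5+1)^(5−1) = 1·1296 = 1296 (Pollak)
E.g. (5,4,1,5,5) → sorted (1,4,5,5,5): b_2=4>2, not a PF.
5^5 − 1296 = 3125 − 1296 = 1829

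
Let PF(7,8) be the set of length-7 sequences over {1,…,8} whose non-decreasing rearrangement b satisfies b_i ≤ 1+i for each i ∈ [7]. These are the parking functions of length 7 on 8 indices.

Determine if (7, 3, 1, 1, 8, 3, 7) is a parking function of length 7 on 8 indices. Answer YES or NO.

Sorted: b = (1, 1, 3, 3, 7, 7, 8).
  b_1=1 ≤ 2
  b_2=1 ≤ 3
  b_3=3 ≤ 4
  b_4=3 ≤ 5
  b_5=7 > 6
  fails at i=5 ⇒ NO

NO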